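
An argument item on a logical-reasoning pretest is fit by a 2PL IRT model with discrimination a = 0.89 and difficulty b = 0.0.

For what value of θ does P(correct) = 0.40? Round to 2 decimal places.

P(θ) = 1 / (1 + exp(−a(θ − b)))
logit = ln(0.4000/0.6000) = -0.4055
θ = b + logit/(a) = 0.0 + (-0.4055)/0.8900 = -0.4556

-0.46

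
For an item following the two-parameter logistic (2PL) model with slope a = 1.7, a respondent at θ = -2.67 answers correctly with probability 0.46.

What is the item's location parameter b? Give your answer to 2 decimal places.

-2.58

P(θ) = 1 / (1 + exp(−a(θ − b)))
logit(0.46) = ln(0.46/0.54) = -0.1603
b = θ − logit/(a) = -2.67 − (-0.1603)/1.7000 = -2.5757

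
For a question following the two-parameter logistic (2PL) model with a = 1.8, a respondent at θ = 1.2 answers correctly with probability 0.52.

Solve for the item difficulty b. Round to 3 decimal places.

1.156

P(θ) = 1 / (1 + exp(−a(θ − b)))
logit(0.52) = ln(0.52/0.48) = 0.0800
b = θ − logit/(a) = 1.2 − 0.0800/1.8000 = 1.1555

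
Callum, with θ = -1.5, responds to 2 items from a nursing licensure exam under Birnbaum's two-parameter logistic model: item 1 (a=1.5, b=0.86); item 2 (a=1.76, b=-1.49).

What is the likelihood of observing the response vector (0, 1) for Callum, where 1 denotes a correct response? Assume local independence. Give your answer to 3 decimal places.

P(θ) = 1 / (1 + exp(−a(θ − b)))
P_1 = 1/(1+e^{3.5400}) = 0.0282
P_2 = 1/(1+e^{0.0176}) = 0.4956
L = (1−P_1) × P_2 = 0.9718 × 0.4956 = 0.48163

0.482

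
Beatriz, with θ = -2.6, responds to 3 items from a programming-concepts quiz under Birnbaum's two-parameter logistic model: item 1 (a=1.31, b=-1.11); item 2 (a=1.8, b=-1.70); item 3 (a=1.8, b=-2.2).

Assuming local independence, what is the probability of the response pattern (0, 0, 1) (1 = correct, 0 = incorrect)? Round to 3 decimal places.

P(θ) = 1 / (1 + exp(−a(θ − b)))
P_1 = 1/(1+e^{1.9519}) = 0.1243
P_2 = 1/(1+e^{1.6200}) = 0.1652
P_3 = 1/(1+e^{0.7200}) = 0.3274
L = (1−P_1) × (1−P_2) × P_3 = 0.8757 × 0.8348 × 0.3274 = 0.23932

0.239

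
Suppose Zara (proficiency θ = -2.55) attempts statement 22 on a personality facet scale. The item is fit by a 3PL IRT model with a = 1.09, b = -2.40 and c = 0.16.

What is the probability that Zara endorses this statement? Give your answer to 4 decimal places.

P(θ) = c + (1 − c) · 1 / (1 + exp(−a(θ − b)))
Exponent: 1.09 × (-2.55 − (-2.40)) = -0.1635
1/(1 + e^{0.1635}) = 0.4592
P = 0.16 + 0.84 × 0.4592 = 0.5457

0.5457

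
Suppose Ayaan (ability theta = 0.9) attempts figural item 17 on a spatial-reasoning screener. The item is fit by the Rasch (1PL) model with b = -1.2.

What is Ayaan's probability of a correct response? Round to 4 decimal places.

P(theta) = 1 / (1 + exp(−(theta − b)))
Exponent: (0.9 − (-1.2)) = 2.1000
1/(1 + e^{-2.1000}) = 0.8909
P = 0.8909

0.8909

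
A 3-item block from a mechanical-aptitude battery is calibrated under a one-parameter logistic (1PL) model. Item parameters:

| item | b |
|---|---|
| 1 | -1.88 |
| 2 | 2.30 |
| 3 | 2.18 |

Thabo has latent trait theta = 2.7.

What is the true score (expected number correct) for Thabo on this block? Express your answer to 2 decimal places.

P(theta) = 1 / (1 + exp(−(theta − b)))
P_1 = 1/(1+e^{-4.5800}) = 0.9898
P_2 = 1/(1+e^{-0.4000}) = 0.5987
P_3 = 1/(1+e^{-0.5200}) = 0.6271
E[score] = 0.9898 + 0.5987 + 0.6271 = 2.2157

2.22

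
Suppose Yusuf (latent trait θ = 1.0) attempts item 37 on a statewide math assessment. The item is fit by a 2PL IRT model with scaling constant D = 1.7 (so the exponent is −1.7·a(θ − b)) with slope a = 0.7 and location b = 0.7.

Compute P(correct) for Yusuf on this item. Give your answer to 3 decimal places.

P(θ) = 1 / (1 + exp(−D·a(θ − b)))
Exponent: 1.7 × 0.7 × (1.0 − 0.7) = 0.3570
1/(1 + e^{-0.3570}) = 0.5883
P = 0.5883

0.588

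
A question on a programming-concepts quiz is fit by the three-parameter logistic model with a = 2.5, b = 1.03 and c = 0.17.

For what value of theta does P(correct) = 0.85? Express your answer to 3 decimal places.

1.635

P(theta) = c + (1 − c) · 1 / (1 + exp(−a(theta − b)))
Remove guessing floor: (0.85 − 0.17)/(1 − 0.17) = 0.8193
logit = ln(0.8193/0.1807) = 1.5115
theta = b + logit/(a) = 1.03 + 1.5115/2.5000 = 1.6346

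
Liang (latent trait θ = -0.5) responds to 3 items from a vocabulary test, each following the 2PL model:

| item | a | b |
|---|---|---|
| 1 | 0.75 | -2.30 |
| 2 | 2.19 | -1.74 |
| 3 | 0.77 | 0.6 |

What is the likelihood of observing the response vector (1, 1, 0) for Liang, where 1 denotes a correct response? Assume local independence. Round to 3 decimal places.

0.521

P(θ) = 1 / (1 + exp(−a(θ − b)))
P_1 = 1/(1+e^{-1.3500}) = 0.7941
P_2 = 1/(1+e^{-2.7156}) = 0.9379
P_3 = 1/(1+e^{0.8470}) = 0.3001
L = P_1 × P_2 × (1−P_3) = 0.7941 × 0.9379 × 0.6999 = 0.52135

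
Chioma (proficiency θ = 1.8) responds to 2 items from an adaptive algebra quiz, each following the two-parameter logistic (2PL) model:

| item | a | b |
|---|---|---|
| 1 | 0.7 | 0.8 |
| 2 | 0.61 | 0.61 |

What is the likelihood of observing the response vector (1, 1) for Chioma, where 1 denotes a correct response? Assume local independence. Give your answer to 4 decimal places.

0.4503

P(θ) = 1 / (1 + exp(−a(θ − b)))
P_1 = 1/(1+e^{-0.7000}) = 0.6682
P_2 = 1/(1+e^{-0.7259}) = 0.6739
L = P_1 × P_2 = 0.6682 × 0.6739 = 0.45030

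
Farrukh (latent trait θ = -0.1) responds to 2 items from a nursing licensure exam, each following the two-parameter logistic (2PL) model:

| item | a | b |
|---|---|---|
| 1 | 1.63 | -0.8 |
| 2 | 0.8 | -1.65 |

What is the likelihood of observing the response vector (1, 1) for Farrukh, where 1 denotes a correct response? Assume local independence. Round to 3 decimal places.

0.588

P(θ) = 1 / (1 + exp(−a(θ − b)))
P_1 = 1/(1+e^{-1.1410}) = 0.7579
P_2 = 1/(1+e^{-1.2400}) = 0.7756
L = P_1 × P_2 = 0.7579 × 0.7756 = 0.58777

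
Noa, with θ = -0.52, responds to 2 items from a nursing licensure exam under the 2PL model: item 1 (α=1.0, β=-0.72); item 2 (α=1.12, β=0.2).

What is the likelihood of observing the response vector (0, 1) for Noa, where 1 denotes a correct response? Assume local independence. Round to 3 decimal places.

P(θ) = 1 / (1 + exp(−α(θ − β)))
P_1 = 1/(1+e^{-0.2000}) = 0.5498
P_2 = 1/(1+e^{0.8064}) = 0.3087
L = (1−P_1) × P_2 = 0.4502 × 0.3087 = 0.13895

0.139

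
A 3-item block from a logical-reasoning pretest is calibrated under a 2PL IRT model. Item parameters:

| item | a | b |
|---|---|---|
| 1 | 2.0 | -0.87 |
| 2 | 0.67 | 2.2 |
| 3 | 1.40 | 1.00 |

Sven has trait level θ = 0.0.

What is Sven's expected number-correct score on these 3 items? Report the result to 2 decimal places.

P(θ) = 1 / (1 + exp(−a(θ − b)))
P_1 = 1/(1+e^{-1.7400}) = 0.8507
P_2 = 1/(1+e^{1.4740}) = 0.1863
P_3 = 1/(1+e^{1.4000}) = 0.1978
E[score] = 0.8507 + 0.1863 + 0.1978 = 1.2348

1.23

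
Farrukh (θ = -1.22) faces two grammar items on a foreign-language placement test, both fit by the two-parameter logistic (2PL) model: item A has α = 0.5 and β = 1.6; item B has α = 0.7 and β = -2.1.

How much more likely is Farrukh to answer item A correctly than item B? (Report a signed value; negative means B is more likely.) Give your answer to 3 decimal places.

P(θ) = 1 / (1 + exp(−α(θ − β)))
P_A = 0.1962
P_B = 0.6493
P_A − P_B = -0.4531

-0.453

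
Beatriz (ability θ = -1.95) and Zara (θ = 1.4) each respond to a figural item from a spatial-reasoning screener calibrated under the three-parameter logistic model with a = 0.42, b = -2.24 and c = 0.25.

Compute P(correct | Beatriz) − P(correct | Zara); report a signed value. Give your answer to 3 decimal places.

P(θ) = c + (1 − c) · 1 / (1 + exp(−a(θ − b)))
P(Beatriz) = 0.6478  [exponent 0.1218]
P(Zara) = 0.8664  [exponent 1.5288]
Difference = 0.6478 − 0.8664 = -0.2186

-0.219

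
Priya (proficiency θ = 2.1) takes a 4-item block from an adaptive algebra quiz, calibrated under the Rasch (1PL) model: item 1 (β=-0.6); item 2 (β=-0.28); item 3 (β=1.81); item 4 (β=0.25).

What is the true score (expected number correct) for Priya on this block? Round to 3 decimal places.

3.288

P(θ) = 1 / (1 + exp(−(θ − β)))
P_1 = 1/(1+e^{-2.7000}) = 0.9370
P_2 = 1/(1+e^{-2.3800}) = 0.9153
P_3 = 1/(1+e^{-0.2900}) = 0.5720
P_4 = 1/(1+e^{-1.8500}) = 0.8641
E[score] = 0.9370 + 0.9153 + 0.5720 + 0.8641 = 3.2884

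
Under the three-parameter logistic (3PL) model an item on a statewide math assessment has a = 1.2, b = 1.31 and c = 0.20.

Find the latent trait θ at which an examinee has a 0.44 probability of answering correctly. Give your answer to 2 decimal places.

0.60

P(θ) = c + (1 − c) · 1 / (1 + exp(−a(θ − b)))
Remove guessing floor: (0.44 − 0.20)/(1 − 0.20) = 0.3000
logit = ln(0.3000/0.7000) = -0.8473
θ = b + logit/(a) = 1.31 + (-0.8473)/1.2000 = 0.6039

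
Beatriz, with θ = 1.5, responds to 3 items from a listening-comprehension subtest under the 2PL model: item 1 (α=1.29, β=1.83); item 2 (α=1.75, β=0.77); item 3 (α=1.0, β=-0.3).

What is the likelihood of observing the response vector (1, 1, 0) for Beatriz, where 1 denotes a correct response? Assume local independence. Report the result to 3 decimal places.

P(θ) = 1 / (1 + exp(−α(θ − β)))
P_1 = 1/(1+e^{0.4257}) = 0.3952
P_2 = 1/(1+e^{-1.2775}) = 0.7820
P_3 = 1/(1+e^{-1.8000}) = 0.8581
L = P_1 × P_2 × (1−P_3) = 0.3952 × 0.7820 × 0.1419 = 0.04383

0.044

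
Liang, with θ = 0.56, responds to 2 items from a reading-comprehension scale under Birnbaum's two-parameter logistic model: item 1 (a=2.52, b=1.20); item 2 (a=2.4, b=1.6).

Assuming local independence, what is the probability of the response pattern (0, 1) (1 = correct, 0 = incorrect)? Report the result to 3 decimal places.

P(θ) = 1 / (1 + exp(−a(θ − b)))
P_1 = 1/(1+e^{1.6128}) = 0.1662
P_2 = 1/(1+e^{2.4960}) = 0.0761
L = (1−P_1) × P_2 = 0.8338 × 0.0761 = 0.06348

0.063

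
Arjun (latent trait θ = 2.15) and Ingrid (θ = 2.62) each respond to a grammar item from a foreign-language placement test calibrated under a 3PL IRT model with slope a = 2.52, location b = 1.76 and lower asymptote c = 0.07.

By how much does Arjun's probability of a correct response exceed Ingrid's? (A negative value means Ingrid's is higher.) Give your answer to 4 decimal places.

P(θ) = c + (1 − c) · 1 / (1 + exp(−a(θ − b)))
P(Arjun) = 0.7467  [exponent 0.9828]
P(Ingrid) = 0.9045  [exponent 2.1672]
Difference = 0.7467 − 0.9045 = -0.1577

-0.1577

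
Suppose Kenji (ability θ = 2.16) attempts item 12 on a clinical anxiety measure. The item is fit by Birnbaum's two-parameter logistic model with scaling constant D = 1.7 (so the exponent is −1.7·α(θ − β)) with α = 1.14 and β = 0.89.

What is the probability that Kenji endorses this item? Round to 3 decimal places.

P(θ) = 1 / (1 + exp(−D·α(θ − β)))
Exponent: 1.7 × 1.14 × (2.16 − 0.89) = 2.4613
1/(1 + e^{-2.4613}) = 0.9214
P = 0.9214

0.921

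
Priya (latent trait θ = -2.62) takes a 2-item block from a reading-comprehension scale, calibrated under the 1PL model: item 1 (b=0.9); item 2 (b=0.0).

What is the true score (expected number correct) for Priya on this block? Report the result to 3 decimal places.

0.097

P(θ) = 1 / (1 + exp(−(θ − b)))
P_1 = 1/(1+e^{3.5200}) = 0.0287
P_2 = 1/(1+e^{2.6200}) = 0.0679
E[score] = 0.0287 + 0.0679 = 0.0966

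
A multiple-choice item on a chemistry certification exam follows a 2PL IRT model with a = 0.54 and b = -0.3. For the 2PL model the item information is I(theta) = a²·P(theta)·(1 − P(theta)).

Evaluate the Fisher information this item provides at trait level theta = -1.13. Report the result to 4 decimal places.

0.0694

P = 1/(1+e^{0.4482}) = 0.3898
P(1−P) = 0.3898 × 0.6102 = 0.2379
I = a² × P(1−P) = 0.54² × 0.2379 = 0.06936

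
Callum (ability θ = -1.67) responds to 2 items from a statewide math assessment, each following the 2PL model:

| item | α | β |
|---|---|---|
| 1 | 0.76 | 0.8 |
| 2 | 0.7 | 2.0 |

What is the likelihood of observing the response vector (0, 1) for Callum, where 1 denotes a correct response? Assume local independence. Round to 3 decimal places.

0.062

P(θ) = 1 / (1 + exp(−α(θ − β)))
P_1 = 1/(1+e^{1.8772}) = 0.1327
P_2 = 1/(1+e^{2.5690}) = 0.0712
L = (1−P_1) × P_2 = 0.8673 × 0.0712 = 0.06172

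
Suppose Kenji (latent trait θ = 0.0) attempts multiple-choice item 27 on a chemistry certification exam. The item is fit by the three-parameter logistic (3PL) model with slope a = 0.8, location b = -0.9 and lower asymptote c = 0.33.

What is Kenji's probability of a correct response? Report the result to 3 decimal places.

P(θ) = c + (1 − c) · 1 / (1 + exp(−a(θ − b)))
Exponent: 0.8 × (0.0 − (-0.9)) = 0.7200
1/(1 + e^{-0.7200}) = 0.6726
P = 0.33 + 0.67 × 0.6726 = 0.7806

0.781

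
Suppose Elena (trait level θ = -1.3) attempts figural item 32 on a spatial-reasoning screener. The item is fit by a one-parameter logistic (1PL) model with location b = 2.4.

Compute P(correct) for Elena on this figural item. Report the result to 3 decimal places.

P(θ) = 1 / (1 + exp(−(θ − b)))
Exponent: (-1.3 − 2.4) = -3.7000
1/(1 + e^{3.7000}) = 0.0241
P = 0.0241

0.024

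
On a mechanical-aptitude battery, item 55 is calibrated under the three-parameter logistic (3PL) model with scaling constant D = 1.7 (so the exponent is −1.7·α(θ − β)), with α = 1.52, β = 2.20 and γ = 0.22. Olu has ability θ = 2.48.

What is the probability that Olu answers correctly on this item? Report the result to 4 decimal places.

P(θ) = γ + (1 − γ) · 1 / (1 + exp(−D·α(θ − β)))
Exponent: 1.7 × 1.52 × (2.48 − 2.20) = 0.7235
1/(1 + e^{-0.7235}) = 0.6734
P = 0.22 + 0.78 × 0.6734 = 0.7452

0.7452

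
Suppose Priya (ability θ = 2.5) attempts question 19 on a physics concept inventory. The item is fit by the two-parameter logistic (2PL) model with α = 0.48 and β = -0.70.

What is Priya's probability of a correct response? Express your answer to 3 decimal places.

P(θ) = 1 / (1 + exp(−α(θ − β)))
Exponent: 0.48 × (2.5 − (-0.70)) = 1.5360
1/(1 + e^{-1.5360}) = 0.8229

0.823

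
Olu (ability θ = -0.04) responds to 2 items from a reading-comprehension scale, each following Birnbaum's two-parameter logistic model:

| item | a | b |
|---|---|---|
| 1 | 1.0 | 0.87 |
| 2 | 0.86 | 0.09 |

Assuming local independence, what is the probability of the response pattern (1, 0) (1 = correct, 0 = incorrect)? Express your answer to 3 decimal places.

0.152

P(θ) = 1 / (1 + exp(−a(θ − b)))
P_1 = 1/(1+e^{0.9100}) = 0.2870
P_2 = 1/(1+e^{0.1118}) = 0.4721
L = P_1 × (1−P_2) = 0.2870 × 0.5279 = 0.15151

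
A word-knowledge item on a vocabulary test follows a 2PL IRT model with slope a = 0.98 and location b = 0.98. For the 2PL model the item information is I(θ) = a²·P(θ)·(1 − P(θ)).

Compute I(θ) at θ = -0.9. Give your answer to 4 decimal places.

0.1134

P = 1/(1+e^{1.8424}) = 0.1368
P(1−P) = 0.1368 × 0.8632 = 0.1181
I = a² × P(1−P) = 0.98² × 0.1181 = 0.11339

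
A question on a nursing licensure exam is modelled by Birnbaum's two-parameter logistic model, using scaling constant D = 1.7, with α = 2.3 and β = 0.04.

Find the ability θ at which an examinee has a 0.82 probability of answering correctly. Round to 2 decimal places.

0.43

P(θ) = 1 / (1 + exp(−D·α(θ − β)))
logit = ln(0.8200/0.1800) = 1.5163
θ = β + logit/(1.7·α) = 0.04 + 1.5163/3.9100 = 0.4278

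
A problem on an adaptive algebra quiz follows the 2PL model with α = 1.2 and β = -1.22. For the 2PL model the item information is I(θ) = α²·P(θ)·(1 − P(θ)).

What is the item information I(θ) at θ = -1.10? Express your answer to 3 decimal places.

0.358

P = 1/(1+e^{-0.1440}) = 0.5359
P(1−P) = 0.5359 × 0.4641 = 0.2487
I = α² × P(1−P) = 1.2² × 0.2487 = 0.35814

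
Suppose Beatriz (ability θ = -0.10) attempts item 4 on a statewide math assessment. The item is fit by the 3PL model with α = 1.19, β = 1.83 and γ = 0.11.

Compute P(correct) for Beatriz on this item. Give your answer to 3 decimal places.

P(θ) = γ + (1 − γ) · 1 / (1 + exp(−α(θ − β)))
Exponent: 1.19 × (-0.10 − 1.83) = -2.2967
1/(1 + e^{2.2967}) = 0.0914
P = 0.11 + 0.89 × 0.0914 = 0.1913

0.191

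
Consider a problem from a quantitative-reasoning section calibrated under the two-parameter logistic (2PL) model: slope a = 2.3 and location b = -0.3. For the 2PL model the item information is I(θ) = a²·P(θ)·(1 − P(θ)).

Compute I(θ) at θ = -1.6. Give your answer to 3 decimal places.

P = 1/(1+e^{2.9900}) = 0.0479
P(1−P) = 0.0479 × 0.9521 = 0.0456
I = a² × P(1−P) = 2.3² × 0.0456 = 0.24116

0.241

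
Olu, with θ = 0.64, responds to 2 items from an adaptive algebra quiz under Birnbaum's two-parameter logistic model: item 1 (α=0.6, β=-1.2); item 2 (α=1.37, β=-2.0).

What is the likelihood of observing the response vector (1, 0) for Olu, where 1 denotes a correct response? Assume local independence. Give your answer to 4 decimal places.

0.0197

P(θ) = 1 / (1 + exp(−α(θ − β)))
P_1 = 1/(1+e^{-1.1040}) = 0.7510
P_2 = 1/(1+e^{-3.6168}) = 0.9738
L = P_1 × (1−P_2) = 0.7510 × 0.0262 = 0.01965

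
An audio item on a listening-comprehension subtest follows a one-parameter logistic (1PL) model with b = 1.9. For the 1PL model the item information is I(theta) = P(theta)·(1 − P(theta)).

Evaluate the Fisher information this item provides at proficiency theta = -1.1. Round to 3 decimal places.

P = 1/(1+e^{3.0000}) = 0.0474
P(1−P) = 0.0474 × 0.9526 = 0.0452
I = P(1−P) = 0.04518

0.045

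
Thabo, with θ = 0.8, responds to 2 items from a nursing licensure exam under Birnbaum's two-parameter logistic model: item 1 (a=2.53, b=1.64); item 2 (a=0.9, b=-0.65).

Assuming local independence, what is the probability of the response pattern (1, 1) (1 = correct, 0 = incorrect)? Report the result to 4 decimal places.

P(θ) = 1 / (1 + exp(−a(θ − b)))
P_1 = 1/(1+e^{2.1252}) = 0.1067
P_2 = 1/(1+e^{-1.3050}) = 0.7867
L = P_1 × P_2 = 0.1067 × 0.7867 = 0.08392

0.0839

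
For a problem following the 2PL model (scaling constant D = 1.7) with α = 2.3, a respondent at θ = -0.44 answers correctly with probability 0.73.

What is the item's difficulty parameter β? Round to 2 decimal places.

P(θ) = 1 / (1 + exp(−D·α(θ − β)))
logit(0.73) = ln(0.73/0.27) = 0.9946
β = θ − logit/(1.7·α) = -0.44 − 0.9946/3.9100 = -0.6944

-0.69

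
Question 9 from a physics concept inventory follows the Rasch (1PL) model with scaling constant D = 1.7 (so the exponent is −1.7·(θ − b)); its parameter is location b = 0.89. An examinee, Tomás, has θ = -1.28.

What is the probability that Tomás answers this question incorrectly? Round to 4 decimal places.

0.9756

P(θ) = 1 / (1 + exp(−D·(θ − b)))
Exponent: 1.7 × (-1.28 − 0.89) = -3.6890
1/(1 + e^{3.6890}) = 0.0244
P = 0.0244
P(incorrect) = 1 − 0.0244 = 0.9756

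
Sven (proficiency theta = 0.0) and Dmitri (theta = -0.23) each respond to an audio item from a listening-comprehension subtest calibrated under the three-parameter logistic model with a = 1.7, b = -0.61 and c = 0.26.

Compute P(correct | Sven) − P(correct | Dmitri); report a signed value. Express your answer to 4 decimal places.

0.0608

P(theta) = c + (1 − c) · 1 / (1 + exp(−a(theta − b)))
P(Sven) = 0.8063  [exponent 1.0370]
P(Dmitri) = 0.7455  [exponent 0.6460]
Difference = 0.8063 − 0.7455 = 0.0608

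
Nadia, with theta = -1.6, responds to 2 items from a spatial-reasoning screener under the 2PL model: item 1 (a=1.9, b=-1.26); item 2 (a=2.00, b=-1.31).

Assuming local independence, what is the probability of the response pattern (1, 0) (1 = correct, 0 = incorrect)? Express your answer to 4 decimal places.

0.2205

P(theta) = 1 / (1 + exp(−a(theta − b)))
P_1 = 1/(1+e^{0.6460}) = 0.3439
P_2 = 1/(1+e^{0.5800}) = 0.3589
L = P_1 × (1−P_2) = 0.3439 × 0.6411 = 0.22046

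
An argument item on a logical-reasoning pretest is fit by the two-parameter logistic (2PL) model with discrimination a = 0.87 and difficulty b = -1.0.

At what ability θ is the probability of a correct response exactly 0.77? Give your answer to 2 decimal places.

P(θ) = 1 / (1 + exp(−a(θ − b)))
logit = ln(0.7700/0.2300) = 1.2083
θ = b + logit/(a) = -1.0 + 1.2083/0.8700 = 0.3889

0.39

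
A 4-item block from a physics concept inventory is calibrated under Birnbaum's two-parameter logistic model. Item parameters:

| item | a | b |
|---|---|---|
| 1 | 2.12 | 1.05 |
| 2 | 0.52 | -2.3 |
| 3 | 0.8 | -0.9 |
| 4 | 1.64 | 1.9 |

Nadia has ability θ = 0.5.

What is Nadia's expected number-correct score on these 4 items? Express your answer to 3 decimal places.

P(θ) = 1 / (1 + exp(−a(θ − b)))
P_1 = 1/(1+e^{1.1660}) = 0.2376
P_2 = 1/(1+e^{-1.4560}) = 0.8109
P_3 = 1/(1+e^{-1.1200}) = 0.7540
P_4 = 1/(1+e^{2.2960}) = 0.0915
E[score] = 0.2376 + 0.8109 + 0.7540 + 0.0915 = 1.8939

1.894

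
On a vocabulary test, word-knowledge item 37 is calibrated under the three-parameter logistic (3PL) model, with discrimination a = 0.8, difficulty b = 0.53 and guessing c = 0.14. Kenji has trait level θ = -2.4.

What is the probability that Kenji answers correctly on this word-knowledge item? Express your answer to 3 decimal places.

P(θ) = c + (1 − c) · 1 / (1 + exp(−a(θ − b)))
Exponent: 0.8 × (-2.4 − 0.53) = -2.3440
1/(1 + e^{2.3440}) = 0.0875
P = 0.14 + 0.86 × 0.0875 = 0.2153

0.215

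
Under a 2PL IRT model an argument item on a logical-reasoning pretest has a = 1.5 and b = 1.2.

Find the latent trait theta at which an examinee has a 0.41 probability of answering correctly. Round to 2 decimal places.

P(theta) = 1 / (1 + exp(−a(theta − b)))
logit = ln(0.4100/0.5900) = -0.3640
theta = b + logit/(a) = 1.2 + (-0.3640)/1.5000 = 0.9574

0.96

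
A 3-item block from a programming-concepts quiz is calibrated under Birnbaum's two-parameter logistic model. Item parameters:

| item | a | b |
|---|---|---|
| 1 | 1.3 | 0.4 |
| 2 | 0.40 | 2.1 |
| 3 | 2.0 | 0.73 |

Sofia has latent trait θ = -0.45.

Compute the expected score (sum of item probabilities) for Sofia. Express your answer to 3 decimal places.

P(θ) = 1 / (1 + exp(−a(θ − b)))
P_1 = 1/(1+e^{1.1050}) = 0.2488
P_2 = 1/(1+e^{1.0200}) = 0.2650
P_3 = 1/(1+e^{2.3600}) = 0.0863
E[score] = 0.2488 + 0.2650 + 0.0863 = 0.6001

0.600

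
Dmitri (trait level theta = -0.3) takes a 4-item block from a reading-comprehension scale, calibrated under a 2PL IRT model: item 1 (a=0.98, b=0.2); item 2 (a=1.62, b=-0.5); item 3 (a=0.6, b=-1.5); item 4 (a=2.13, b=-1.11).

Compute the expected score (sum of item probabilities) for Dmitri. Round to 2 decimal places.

P(theta) = 1 / (1 + exp(−a(theta − b)))
P_1 = 1/(1+e^{0.4900}) = 0.3799
P_2 = 1/(1+e^{-0.3240}) = 0.5803
P_3 = 1/(1+e^{-0.7200}) = 0.6726
P_4 = 1/(1+e^{-1.7253}) = 0.8488
E[score] = 0.3799 + 0.5803 + 0.6726 + 0.8488 = 2.4816

2.48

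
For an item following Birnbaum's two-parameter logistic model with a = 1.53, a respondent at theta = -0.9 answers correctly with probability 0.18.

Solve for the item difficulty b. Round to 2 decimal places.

0.09

P(theta) = 1 / (1 + exp(−a(theta − b)))
logit(0.18) = ln(0.18/0.82) = -1.5163
b = theta − logit/(a) = -0.9 − (-1.5163)/1.5300 = 0.0911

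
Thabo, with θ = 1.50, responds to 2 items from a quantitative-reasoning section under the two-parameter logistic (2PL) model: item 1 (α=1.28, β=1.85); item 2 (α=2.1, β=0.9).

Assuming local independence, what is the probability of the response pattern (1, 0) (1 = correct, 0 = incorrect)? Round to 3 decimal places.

0.086

P(θ) = 1 / (1 + exp(−α(θ − β)))
P_1 = 1/(1+e^{0.4480}) = 0.3898
P_2 = 1/(1+e^{-1.2600}) = 0.7790
L = P_1 × (1−P_2) = 0.3898 × 0.2210 = 0.08614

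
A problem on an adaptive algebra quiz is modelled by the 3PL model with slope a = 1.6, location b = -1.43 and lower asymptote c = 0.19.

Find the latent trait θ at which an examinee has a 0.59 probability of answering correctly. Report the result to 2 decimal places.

P(θ) = c + (1 − c) · 1 / (1 + exp(−a(θ − b)))
Remove guessing floor: (0.59 − 0.19)/(1 − 0.19) = 0.4938
logit = ln(0.4938/0.5062) = -0.0247
θ = b + logit/(a) = -1.43 + (-0.0247)/1.6000 = -1.4454

-1.45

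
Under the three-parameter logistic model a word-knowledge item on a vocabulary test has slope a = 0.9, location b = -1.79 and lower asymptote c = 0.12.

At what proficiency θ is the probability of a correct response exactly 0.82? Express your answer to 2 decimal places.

-0.28

P(θ) = c + (1 − c) · 1 / (1 + exp(−a(θ − b)))
Remove guessing floor: (0.82 − 0.12)/(1 − 0.12) = 0.7955
logit = ln(0.7955/0.2045) = 1.3581
θ = b + logit/(a) = -1.79 + 1.3581/0.9000 = -0.2810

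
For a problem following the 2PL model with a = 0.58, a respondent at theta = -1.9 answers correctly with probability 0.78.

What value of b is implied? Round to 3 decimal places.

P(theta) = 1 / (1 + exp(−a(theta − b)))
logit(0.78) = ln(0.78/0.22) = 1.2657
b = theta − logit/(a) = -1.9 − 1.2657/0.5800 = -4.0822

-4.082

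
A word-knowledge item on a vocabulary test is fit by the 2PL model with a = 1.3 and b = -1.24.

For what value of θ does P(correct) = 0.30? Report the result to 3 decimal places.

P(θ) = 1 / (1 + exp(−a(θ − b)))
logit = ln(0.3000/0.7000) = -0.8473
θ = b + logit/(a) = -1.24 + (-0.8473)/1.3000 = -1.8918

-1.892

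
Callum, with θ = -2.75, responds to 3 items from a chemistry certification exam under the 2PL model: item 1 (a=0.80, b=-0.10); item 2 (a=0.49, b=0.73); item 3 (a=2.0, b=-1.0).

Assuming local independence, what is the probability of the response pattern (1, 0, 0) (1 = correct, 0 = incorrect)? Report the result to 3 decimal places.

P(θ) = 1 / (1 + exp(−a(θ − b)))
P_1 = 1/(1+e^{2.1200}) = 0.1072
P_2 = 1/(1+e^{1.7052}) = 0.1538
P_3 = 1/(1+e^{3.5000}) = 0.0293
L = P_1 × (1−P_2) × (1−P_3) = 0.1072 × 0.8462 × 0.9707 = 0.08803

0.088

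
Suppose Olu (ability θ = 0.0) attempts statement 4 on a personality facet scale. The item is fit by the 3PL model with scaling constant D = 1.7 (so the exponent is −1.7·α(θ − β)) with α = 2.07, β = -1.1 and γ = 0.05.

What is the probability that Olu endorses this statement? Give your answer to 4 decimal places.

0.9806

P(θ) = γ + (1 − γ) · 1 / (1 + exp(−D·α(θ − β)))
Exponent: 1.7 × 2.07 × (0.0 − (-1.1)) = 3.8709
1/(1 + e^{-3.8709}) = 0.9796
P = 0.05 + 0.95 × 0.9796 = 0.9806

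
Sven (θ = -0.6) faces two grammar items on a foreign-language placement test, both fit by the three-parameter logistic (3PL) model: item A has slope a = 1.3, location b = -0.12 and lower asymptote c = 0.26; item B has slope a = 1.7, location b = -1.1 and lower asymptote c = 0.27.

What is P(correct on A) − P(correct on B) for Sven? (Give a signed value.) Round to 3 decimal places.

-0.263

P(θ) = c + (1 − c) · 1 / (1 + exp(−a(θ − b)))
P_A = 0.5182
P_B = 0.7814
P_A − P_B = -0.2632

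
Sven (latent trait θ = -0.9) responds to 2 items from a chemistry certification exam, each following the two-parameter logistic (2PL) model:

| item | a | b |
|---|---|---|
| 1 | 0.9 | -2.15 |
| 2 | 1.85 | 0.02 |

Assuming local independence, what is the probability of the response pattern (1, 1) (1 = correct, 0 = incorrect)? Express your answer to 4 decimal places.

P(θ) = 1 / (1 + exp(−a(θ − b)))
P_1 = 1/(1+e^{-1.1250}) = 0.7549
P_2 = 1/(1+e^{1.7020}) = 0.1542
L = P_1 × P_2 = 0.7549 × 0.1542 = 0.11641

0.1164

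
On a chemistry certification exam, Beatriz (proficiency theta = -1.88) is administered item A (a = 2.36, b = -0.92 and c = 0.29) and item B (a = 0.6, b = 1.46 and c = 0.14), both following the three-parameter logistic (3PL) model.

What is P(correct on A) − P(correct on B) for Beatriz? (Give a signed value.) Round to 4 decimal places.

0.1146

P(theta) = c + (1 − c) · 1 / (1 + exp(−a(theta − b)))
P_A = 0.3567
P_B = 0.2422
P_A − P_B = 0.1146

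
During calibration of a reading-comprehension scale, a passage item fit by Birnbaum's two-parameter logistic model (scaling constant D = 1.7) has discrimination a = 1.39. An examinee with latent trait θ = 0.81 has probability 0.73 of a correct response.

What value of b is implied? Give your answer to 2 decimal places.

0.39

P(θ) = 1 / (1 + exp(−D·a(θ − b)))
logit(0.73) = ln(0.73/0.27) = 0.9946
b = θ − logit/(1.7·a) = 0.81 − 0.9946/2.3630 = 0.3891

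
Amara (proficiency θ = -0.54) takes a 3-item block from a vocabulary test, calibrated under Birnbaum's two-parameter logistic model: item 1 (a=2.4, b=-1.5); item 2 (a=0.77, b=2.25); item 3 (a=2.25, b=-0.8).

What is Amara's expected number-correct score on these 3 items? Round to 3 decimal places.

P(θ) = 1 / (1 + exp(−a(θ − b)))
P_1 = 1/(1+e^{-2.3040}) = 0.9092
P_2 = 1/(1+e^{2.1483}) = 0.1045
P_3 = 1/(1+e^{-0.5850}) = 0.6422
E[score] = 0.9092 + 0.1045 + 0.6422 = 1.6559

1.656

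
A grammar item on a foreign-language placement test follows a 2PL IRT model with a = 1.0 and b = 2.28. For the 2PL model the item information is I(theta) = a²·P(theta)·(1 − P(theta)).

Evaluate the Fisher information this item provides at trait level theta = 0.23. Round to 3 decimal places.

P = 1/(1+e^{2.0500}) = 0.1141
P(1−P) = 0.1141 × 0.8859 = 0.1010
I = a² × P(1−P) = 1.0² × 0.1010 = 0.10104

0.101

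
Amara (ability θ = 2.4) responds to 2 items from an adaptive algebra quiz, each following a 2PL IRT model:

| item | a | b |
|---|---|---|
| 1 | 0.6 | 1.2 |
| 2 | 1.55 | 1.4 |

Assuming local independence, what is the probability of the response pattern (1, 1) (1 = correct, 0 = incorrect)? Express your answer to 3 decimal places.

P(θ) = 1 / (1 + exp(−a(θ − b)))
P_1 = 1/(1+e^{-0.7200}) = 0.6726
P_2 = 1/(1+e^{-1.5500}) = 0.8249
L = P_1 × P_2 = 0.6726 × 0.8249 = 0.55484

0.555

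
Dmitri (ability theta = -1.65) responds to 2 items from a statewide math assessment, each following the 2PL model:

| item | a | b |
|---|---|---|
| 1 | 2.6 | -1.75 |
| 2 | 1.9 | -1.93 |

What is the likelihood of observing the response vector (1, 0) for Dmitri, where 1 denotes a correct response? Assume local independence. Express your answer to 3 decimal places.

0.209

P(theta) = 1 / (1 + exp(−a(theta − b)))
P_1 = 1/(1+e^{-0.2600}) = 0.5646
P_2 = 1/(1+e^{-0.5320}) = 0.6299
L = P_1 × (1−P_2) = 0.5646 × 0.3701 = 0.20894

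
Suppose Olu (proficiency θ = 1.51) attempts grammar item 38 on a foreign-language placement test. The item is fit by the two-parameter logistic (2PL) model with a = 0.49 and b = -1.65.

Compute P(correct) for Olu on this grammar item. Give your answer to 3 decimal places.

0.825

P(θ) = 1 / (1 + exp(−a(θ − b)))
Exponent: 0.49 × (1.51 − (-1.65)) = 1.5484
1/(1 + e^{-1.5484}) = 0.8247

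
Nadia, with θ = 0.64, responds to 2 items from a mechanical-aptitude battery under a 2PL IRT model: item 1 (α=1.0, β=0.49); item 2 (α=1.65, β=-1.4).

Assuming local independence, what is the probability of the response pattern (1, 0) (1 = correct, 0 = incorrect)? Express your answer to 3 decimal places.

P(θ) = 1 / (1 + exp(−α(θ − β)))
P_1 = 1/(1+e^{-0.1500}) = 0.5374
P_2 = 1/(1+e^{-3.3660}) = 0.9666
L = P_1 × (1−P_2) = 0.5374 × 0.0334 = 0.01794

0.018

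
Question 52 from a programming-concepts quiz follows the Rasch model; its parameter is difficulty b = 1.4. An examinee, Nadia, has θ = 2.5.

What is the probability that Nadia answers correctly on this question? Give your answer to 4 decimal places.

P(θ) = 1 / (1 + exp(−(θ − b)))
Exponent: (2.5 − 1.4) = 1.1000
1/(1 + e^{-1.1000}) = 0.7503
P = 0.7503

0.7503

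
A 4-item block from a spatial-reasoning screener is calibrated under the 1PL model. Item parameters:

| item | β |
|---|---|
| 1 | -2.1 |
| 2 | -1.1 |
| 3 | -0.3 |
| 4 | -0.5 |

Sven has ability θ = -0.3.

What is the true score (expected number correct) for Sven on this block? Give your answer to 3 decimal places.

2.598

P(θ) = 1 / (1 + exp(−(θ − β)))
P_1 = 1/(1+e^{-1.8000}) = 0.8581
P_2 = 1/(1+e^{-0.8000}) = 0.6900
P_3 = 1/(1+e^{0.0000}) = 0.5000
P_4 = 1/(1+e^{-0.2000}) = 0.5498
E[score] = 0.8581 + 0.6900 + 0.5000 + 0.5498 = 2.5980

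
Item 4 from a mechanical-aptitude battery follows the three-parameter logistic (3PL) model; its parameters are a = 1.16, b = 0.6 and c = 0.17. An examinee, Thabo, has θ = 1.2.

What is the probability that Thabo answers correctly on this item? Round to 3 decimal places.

0.724

P(θ) = c + (1 − c) · 1 / (1 + exp(−a(θ − b)))
Exponent: 1.16 × (1.2 − 0.6) = 0.6960
1/(1 + e^{-0.6960}) = 0.6673
P = 0.17 + 0.83 × 0.6673 = 0.7239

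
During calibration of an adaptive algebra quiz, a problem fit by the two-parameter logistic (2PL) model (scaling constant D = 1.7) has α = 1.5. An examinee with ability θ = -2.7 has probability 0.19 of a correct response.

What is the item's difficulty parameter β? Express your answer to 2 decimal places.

P(θ) = 1 / (1 + exp(−D·α(θ − β)))
logit(0.19) = ln(0.19/0.81) = -1.4500
β = θ − logit/(1.7·α) = -2.7 − (-1.4500)/2.5500 = -2.1314

-2.13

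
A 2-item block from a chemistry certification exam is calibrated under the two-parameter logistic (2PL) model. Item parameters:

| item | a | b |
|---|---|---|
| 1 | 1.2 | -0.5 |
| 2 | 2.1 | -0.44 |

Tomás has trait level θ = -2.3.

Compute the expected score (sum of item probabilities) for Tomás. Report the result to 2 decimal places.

P(θ) = 1 / (1 + exp(−a(θ − b)))
P_1 = 1/(1+e^{2.1600}) = 0.1034
P_2 = 1/(1+e^{3.9060}) = 0.0197
E[score] = 0.1034 + 0.0197 = 0.1231

0.12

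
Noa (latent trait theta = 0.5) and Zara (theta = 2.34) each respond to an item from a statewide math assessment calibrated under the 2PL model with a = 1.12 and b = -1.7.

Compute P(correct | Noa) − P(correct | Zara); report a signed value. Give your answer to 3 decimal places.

-0.068

P(theta) = 1 / (1 + exp(−a(theta − b)))
P(Noa) = 0.9216  [exponent 2.4640]
P(Zara) = 0.9893  [exponent 4.5248]
Difference = 0.9216 − 0.9893 = -0.0677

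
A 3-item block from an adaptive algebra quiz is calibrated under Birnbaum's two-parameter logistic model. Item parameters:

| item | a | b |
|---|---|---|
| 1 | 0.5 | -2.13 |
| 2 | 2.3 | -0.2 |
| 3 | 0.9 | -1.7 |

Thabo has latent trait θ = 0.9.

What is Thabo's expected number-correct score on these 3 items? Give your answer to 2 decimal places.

P(θ) = 1 / (1 + exp(−a(θ − b)))
P_1 = 1/(1+e^{-1.5150}) = 0.8198
P_2 = 1/(1+e^{-2.5300}) = 0.9262
P_3 = 1/(1+e^{-2.3400}) = 0.9121
E[score] = 0.8198 + 0.9262 + 0.9121 = 2.6582

2.66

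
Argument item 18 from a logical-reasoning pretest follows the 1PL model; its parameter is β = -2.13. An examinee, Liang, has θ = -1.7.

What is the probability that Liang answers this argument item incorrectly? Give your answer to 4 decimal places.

0.3941

P(θ) = 1 / (1 + exp(−(θ − β)))
Exponent: (-1.7 − (-2.13)) = 0.4300
1/(1 + e^{-0.4300}) = 0.6059
P = 0.6059
P(incorrect) = 1 − 0.6059 = 0.3941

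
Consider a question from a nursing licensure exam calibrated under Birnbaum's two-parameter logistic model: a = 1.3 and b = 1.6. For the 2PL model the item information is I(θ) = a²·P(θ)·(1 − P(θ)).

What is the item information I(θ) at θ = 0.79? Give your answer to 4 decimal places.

0.3241

P = 1/(1+e^{1.0530}) = 0.2586
P(1−P) = 0.2586 × 0.7414 = 0.1917
I = a² × P(1−P) = 1.3² × 0.1917 = 0.32406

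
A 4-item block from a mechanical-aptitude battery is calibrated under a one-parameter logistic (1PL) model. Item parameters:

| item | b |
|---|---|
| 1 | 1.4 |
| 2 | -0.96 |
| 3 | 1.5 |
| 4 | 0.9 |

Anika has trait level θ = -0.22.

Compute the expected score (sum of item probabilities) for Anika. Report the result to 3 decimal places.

P(θ) = 1 / (1 + exp(−(θ − b)))
P_1 = 1/(1+e^{1.6200}) = 0.1652
P_2 = 1/(1+e^{-0.7400}) = 0.6770
P_3 = 1/(1+e^{1.7200}) = 0.1519
P_4 = 1/(1+e^{1.1200}) = 0.2460
E[score] = 0.1652 + 0.6770 + 0.1519 + 0.2460 = 1.2401

1.240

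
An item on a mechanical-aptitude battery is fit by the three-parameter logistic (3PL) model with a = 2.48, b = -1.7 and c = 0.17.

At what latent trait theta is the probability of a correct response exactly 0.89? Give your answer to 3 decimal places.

P(theta) = c + (1 − c) · 1 / (1 + exp(−a(theta − b)))
Remove guessing floor: (0.89 − 0.17)/(1 − 0.17) = 0.8675
logit = ln(0.8675/0.1325) = 1.8788
theta = b + logit/(a) = -1.7 + 1.8788/2.4800 = -0.9424

-0.942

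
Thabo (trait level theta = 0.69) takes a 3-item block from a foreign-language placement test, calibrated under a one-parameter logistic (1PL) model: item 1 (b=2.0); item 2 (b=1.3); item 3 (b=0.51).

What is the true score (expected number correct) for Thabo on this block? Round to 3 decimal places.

P(theta) = 1 / (1 + exp(−(theta − b)))
P_1 = 1/(1+e^{1.3100}) = 0.2125
P_2 = 1/(1+e^{0.6100}) = 0.3521
P_3 = 1/(1+e^{-0.1800}) = 0.5449
E[score] = 0.2125 + 0.3521 + 0.5449 = 1.1094

1.109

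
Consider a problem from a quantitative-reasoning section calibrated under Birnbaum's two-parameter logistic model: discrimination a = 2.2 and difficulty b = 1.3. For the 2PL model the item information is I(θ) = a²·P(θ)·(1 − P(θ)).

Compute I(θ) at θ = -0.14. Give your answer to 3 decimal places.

0.188

P = 1/(1+e^{3.1680}) = 0.0404
P(1−P) = 0.0404 × 0.9596 = 0.0388
I = a² × P(1−P) = 2.2² × 0.0388 = 0.18758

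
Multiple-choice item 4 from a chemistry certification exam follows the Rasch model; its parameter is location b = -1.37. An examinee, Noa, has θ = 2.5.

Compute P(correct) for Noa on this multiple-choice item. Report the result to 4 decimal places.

P(θ) = 1 / (1 + exp(−(θ − b)))
Exponent: (2.5 − (-1.37)) = 3.8700
1/(1 + e^{-3.8700}) = 0.9796
P = 0.9796

0.9796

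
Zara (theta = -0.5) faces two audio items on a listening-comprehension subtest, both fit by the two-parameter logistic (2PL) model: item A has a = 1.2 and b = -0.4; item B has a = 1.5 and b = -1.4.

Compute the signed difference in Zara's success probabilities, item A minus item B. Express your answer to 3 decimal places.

-0.324

P(theta) = 1 / (1 + exp(−a(theta − b)))
P_A = 0.4700
P_B = 0.7941
P_A − P_B = -0.3241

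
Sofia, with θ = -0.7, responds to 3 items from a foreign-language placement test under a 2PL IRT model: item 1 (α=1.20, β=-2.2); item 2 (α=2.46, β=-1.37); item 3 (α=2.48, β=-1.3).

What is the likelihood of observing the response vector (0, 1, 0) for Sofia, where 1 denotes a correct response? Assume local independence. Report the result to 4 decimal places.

P(θ) = 1 / (1 + exp(−α(θ − β)))
P_1 = 1/(1+e^{-1.8000}) = 0.8581
P_2 = 1/(1+e^{-1.6482}) = 0.8386
P_3 = 1/(1+e^{-1.4880}) = 0.8158
L = (1−P_1) × P_2 × (1−P_3) = 0.1419 × 0.8386 × 0.1842 = 0.02192

0.0219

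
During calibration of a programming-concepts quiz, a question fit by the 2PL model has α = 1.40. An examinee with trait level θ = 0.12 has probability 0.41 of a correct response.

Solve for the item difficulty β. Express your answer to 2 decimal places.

P(θ) = 1 / (1 + exp(−α(θ − β)))
logit(0.41) = ln(0.41/0.59) = -0.3640
β = θ − logit/(α) = 0.12 − (-0.3640)/1.4000 = 0.3800

0.38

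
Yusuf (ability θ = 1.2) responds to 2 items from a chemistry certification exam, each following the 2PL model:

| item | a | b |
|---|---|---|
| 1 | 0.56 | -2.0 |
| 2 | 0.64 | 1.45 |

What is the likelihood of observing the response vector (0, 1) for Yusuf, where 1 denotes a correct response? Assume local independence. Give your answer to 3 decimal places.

P(θ) = 1 / (1 + exp(−a(θ − b)))
P_1 = 1/(1+e^{-1.7920}) = 0.8572
P_2 = 1/(1+e^{0.1600}) = 0.4601
L = (1−P_1) × P_2 = 0.1428 × 0.4601 = 0.06571

0.066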